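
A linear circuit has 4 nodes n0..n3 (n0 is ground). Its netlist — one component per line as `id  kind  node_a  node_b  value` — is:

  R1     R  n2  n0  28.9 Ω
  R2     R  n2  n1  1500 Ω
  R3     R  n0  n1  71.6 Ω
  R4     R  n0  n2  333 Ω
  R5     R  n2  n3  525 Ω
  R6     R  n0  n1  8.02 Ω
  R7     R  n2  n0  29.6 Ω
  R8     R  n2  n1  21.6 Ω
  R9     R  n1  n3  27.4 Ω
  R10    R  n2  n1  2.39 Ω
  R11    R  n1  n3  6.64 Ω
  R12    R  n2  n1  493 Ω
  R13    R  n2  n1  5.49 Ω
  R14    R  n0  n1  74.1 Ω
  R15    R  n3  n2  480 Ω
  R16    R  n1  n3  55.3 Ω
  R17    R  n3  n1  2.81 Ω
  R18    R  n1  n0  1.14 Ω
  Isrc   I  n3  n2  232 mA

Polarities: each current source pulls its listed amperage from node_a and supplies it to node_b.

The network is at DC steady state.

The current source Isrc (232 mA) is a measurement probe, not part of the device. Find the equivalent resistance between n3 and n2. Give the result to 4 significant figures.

Element admittances at DC:
  Y(R1) = 0.03460 S between n2,n0
  Y(R2) = 0.0006667 S between n2,n1
  Y(R3) = 0.01397 S between n0,n1
  Y(R4) = 0.003003 S between n0,n2
  Y(R5) = 0.001905 S between n2,n3
  Y(R6) = 0.1247 S between n0,n1
  Y(R7) = 0.03378 S between n2,n0
  Y(R8) = 0.04630 S between n2,n1
  Y(R9) = 0.03650 S between n1,n3
  Y(R10) = 0.4184 S between n2,n1
  Y(R11) = 0.1506 S between n1,n3
  Y(R12) = 0.002028 S between n2,n1
  Y(R13) = 0.1821 S between n2,n1
  Y(R14) = 0.01350 S between n0,n1
  Y(R15) = 0.002083 S between n3,n2
  Y(R16) = 0.01808 S between n1,n3
  Y(R17) = 0.3559 S between n3,n1
  Y(R18) = 0.8772 S between n1,n0
  Isrc: injects 0.232 A into n2 (from n3)
Assemble and solve the 3×3 MNA system:
  V(n1)=-0.02074  V(n2)=0.2991  V(n3)=-0.4291

R_eq = 3.139 Ω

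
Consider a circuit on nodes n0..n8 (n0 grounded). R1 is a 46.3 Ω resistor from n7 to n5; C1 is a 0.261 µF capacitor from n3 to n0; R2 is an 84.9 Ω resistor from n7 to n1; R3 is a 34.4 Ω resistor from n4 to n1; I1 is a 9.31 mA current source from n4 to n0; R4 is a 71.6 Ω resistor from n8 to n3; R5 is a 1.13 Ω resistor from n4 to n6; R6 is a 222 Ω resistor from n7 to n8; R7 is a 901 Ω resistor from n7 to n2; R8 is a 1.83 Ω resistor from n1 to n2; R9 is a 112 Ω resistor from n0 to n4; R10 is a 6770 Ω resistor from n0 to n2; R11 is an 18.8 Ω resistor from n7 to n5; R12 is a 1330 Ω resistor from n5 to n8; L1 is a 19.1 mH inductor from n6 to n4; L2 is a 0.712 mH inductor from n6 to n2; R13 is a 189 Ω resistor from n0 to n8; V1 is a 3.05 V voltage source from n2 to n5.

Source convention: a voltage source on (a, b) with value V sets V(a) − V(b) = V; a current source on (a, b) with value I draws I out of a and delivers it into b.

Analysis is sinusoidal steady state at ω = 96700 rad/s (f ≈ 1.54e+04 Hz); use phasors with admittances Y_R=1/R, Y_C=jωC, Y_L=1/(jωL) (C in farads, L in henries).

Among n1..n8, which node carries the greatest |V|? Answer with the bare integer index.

Element admittances at ω=96700 rad/s:
  Y(R1) = 0.02160+0.000j S between n7,n5
  Y(C1) = 0.000+0.02524j S between n3,n0
  Y(R2) = 0.01178+0.000j S between n7,n1
  Y(R3) = 0.02907+0.000j S between n4,n1
  I1: injects 0.00931 A into n0 (from n4)
  Y(R4) = 0.01397+0.000j S between n8,n3
  Y(R5) = 0.8850+0.000j S between n4,n6
  Y(R6) = 0.004505+0.000j S between n7,n8
  Y(R7) = 0.001110+0.000j S between n7,n2
  Y(R8) = 0.5464+0.000j S between n1,n2
  Y(R9) = 0.008929+0.000j S between n0,n4
  Y(R10) = 0.0001477+0.000j S between n0,n2
  Y(R11) = 0.05319+0.000j S between n7,n5
  Y(R12) = 0.0007519+0.000j S between n5,n8
  Y(L1) = 0.000-0.0005414j S between n6,n4
  Y(L2) = 0.000-0.01452j S between n6,n2
  Y(R13) = 0.005291+0.000j S between n0,n8
  V1: constraint V(n2)−V(n5) = 3.05
Assemble and solve the 9×9 MNA system:
  V(n1)=0.2372+0.1600j  V(n2)=0.3028+0.1680j  V(n3)=-0.04253+0.2623j  V(n4)=-0.0003583+0.007574j  V(n5)=-2.747+0.1680j  V(n6)=0.002358+0.002644j  V(n7)=-2.220+0.1678j  V(n8)=-0.5164+0.1854j
  i(V1)=-0.04110-9.800e-07j

5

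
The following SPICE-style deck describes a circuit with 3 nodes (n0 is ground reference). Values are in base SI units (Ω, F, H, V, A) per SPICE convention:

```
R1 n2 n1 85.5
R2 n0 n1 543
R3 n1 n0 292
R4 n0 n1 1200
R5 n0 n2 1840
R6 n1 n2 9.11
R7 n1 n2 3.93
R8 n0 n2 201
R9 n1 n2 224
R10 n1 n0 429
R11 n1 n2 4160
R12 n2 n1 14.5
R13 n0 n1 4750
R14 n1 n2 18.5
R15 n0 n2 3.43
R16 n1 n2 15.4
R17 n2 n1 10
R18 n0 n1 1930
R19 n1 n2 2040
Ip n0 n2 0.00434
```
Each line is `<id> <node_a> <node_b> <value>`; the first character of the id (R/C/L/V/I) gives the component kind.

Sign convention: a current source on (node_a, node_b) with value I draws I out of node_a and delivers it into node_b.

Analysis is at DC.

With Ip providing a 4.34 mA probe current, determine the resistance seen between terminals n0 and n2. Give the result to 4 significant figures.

R_eq = 3.267 Ω

MNA unknowns: 2 node voltages V₁..V_2
R1: Y=0.01170 on G[2,1]
R2: Y=0.001842 on G[0,1]
R3: Y=0.003425 on G[1,0]
R4: Y=0.0008333 on G[0,1]
R5: Y=0.0005435 on G[0,2]
R6: Y=0.1098 on G[1,2]
R7: Y=0.2545 on G[1,2]
R8: Y=0.004975 on G[0,2]
R9: Y=0.004464 on G[1,2]
R10: Y=0.002331 on G[1,0]
R11: Y=0.0002404 on G[1,2]
R12: Y=0.06897 on G[2,1]
R13: Y=0.0002105 on G[0,1]
R14: Y=0.05405 on G[1,2]
R15: Y=0.2915 on G[0,2]
R16: Y=0.06494 on G[1,2]
R17: Y=0.1000 on G[2,1]
R18: Y=0.0005181 on G[0,1]
R19: Y=0.0004902 on G[1,2]
Ip: z[0]−=0.00434, z[2]+=0.00434
solve → V1=0.01399, V2=0.01418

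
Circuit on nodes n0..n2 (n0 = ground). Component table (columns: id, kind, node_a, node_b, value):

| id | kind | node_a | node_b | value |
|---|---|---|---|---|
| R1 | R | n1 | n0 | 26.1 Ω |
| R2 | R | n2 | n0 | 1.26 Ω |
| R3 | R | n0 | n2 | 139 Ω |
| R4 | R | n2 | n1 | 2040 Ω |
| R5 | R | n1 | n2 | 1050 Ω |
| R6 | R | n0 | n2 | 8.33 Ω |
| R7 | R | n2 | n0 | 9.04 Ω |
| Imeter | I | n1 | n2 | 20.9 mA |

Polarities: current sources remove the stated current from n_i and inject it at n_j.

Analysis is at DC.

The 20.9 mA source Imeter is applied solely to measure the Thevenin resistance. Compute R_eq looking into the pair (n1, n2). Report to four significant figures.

Apply KCL at each of the 2 non-ground nodes and solve the resulting linear system.
Node n1: branches {R1, R4, R5, Imeter} → V_1 = -0.5250
Node n2: branches {R2, R3, R4, R5, R6, R7, Imeter} → V_2 = 0.01950

R_eq = 26.05 Ω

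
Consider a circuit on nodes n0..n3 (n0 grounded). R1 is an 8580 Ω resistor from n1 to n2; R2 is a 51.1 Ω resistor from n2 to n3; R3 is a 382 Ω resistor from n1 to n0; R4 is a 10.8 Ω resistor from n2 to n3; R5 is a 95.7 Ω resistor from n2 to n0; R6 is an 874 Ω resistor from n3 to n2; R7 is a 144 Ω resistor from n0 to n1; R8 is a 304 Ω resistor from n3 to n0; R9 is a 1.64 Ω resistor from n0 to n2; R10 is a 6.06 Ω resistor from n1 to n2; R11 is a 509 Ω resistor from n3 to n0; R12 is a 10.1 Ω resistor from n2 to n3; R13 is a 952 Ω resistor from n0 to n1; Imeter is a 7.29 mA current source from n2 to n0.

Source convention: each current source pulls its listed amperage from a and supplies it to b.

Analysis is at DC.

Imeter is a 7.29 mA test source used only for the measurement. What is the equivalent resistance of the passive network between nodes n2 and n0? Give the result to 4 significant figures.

MNA unknowns: 3 node voltages V₁..V_3
R1: Y=0.0001166 on G[1,2]
R2: Y=0.01957 on G[2,3]
R3: Y=0.002618 on G[1,0]
R4: Y=0.09259 on G[2,3]
R5: Y=0.01045 on G[2,0]
R6: Y=0.001144 on G[3,2]
R7: Y=0.006944 on G[0,1]
R8: Y=0.003289 on G[3,0]
R9: Y=0.6098 on G[0,2]
R10: Y=0.1650 on G[1,2]
R11: Y=0.001965 on G[3,0]
R12: Y=0.09901 on G[2,3]
R13: Y=0.001050 on G[0,1]
Imeter: z[2]−=0.00729, z[0]+=0.00729
solve → V1=-0.01078, V2=-0.01147, V3=-0.01120

R_eq = 1.574 Ω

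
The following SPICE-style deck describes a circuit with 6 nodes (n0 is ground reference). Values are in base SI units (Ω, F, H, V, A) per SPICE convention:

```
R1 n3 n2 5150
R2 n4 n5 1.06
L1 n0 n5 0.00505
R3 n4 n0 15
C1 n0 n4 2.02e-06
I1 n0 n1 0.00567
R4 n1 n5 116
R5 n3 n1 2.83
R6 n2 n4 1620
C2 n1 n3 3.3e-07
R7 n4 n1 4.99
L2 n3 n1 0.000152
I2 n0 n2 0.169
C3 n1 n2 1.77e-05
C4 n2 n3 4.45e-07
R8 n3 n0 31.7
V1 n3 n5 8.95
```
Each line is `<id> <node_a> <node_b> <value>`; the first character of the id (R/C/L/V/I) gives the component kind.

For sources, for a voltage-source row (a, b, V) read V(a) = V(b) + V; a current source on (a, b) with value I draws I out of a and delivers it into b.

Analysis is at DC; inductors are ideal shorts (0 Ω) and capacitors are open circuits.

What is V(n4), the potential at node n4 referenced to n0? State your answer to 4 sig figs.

1.589 V

MNA unknowns: 5 node voltages V₁..V_5 plus 3 source currents (L1, L2, V1)
R1: Y=0.0001942 on G[3,2]
R2: Y=0.9434 on G[4,5]
L1: row V0−V5=0, i_L1 at 0,5
R3: Y=0.06667 on G[4,0]
C1: Y=0.000 on G[0,4]
I1: z[0]−=0.00567, z[1]+=0.00567
R4: Y=0.008621 on G[1,5]
R5: Y=0.3534 on G[3,1]
R6: Y=0.0006173 on G[2,4]
C2: Y=0.000 on G[1,3]
R7: Y=0.2004 on G[4,1]
L2: row V3−V1=0, i_L2 at 3,1
I2: z[0]−=0.169, z[2]+=0.169
C3: Y=0.000 on G[1,2]
C4: Y=0.000 on G[2,3]
R8: Y=0.03155 on G[3,0]
V1: row V3−V5=8.95, i_V1 at 3,5
solve → V1=8.950, V2=211.6, V3=8.950, V4=1.589, V5=0.000
aux → i_L1=0.2136, i_L2=1.547, i_V1=-1.790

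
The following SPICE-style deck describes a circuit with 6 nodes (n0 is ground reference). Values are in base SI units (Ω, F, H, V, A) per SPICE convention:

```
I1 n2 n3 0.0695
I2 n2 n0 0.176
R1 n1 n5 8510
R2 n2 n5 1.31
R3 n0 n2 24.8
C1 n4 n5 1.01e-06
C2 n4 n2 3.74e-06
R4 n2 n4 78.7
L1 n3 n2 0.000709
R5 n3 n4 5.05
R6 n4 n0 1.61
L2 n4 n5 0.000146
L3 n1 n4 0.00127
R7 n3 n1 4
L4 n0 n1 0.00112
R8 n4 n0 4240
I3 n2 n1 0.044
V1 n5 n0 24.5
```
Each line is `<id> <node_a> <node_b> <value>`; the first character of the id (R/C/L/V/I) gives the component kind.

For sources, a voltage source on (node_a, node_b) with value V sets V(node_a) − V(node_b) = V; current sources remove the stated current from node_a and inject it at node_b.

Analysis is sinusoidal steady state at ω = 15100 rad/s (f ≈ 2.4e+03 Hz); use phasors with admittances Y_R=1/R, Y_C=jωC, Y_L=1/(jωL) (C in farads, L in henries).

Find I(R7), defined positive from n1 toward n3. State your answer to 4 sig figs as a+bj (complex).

0.05238+1.056j A

Apply KCL at each of the 5 non-ground nodes and solve the resulting linear system.
Node n1: branches {R1, L3, R7, L4, I3} → V_1 = 13.42-4.742j
Node n2: branches {I1, I2, R2, R3, C2, R4, L1, I3} → V_2 = 22.35-0.07444j
Node n3: branches {I1, L1, R5, R7} → V_3 = 13.21-8.965j
Node n4: branches {C1, C2, R4, R5, R6, L2, L3, R8} → V_4 = 8.400-9.984j
Node n5: branches {R1, R2, C1, L2, V1} → V_5 = 24.50+0.000j
Source currents: i(V1)=-6.017+7.000j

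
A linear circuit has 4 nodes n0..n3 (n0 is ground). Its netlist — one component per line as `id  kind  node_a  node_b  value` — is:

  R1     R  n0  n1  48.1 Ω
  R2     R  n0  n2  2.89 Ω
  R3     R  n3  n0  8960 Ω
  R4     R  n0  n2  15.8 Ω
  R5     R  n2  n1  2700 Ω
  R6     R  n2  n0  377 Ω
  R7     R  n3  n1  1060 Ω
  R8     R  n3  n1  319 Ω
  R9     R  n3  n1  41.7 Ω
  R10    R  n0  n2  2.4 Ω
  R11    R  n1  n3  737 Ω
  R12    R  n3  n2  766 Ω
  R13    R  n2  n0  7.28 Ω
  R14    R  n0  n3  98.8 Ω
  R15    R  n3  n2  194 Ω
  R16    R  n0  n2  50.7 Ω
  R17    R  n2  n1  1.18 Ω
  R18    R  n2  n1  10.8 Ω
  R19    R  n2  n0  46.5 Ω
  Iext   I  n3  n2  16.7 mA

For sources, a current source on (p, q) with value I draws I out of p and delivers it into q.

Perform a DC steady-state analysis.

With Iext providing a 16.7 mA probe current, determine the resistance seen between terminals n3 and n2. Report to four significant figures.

R_eq = 22.16 Ω

Apply KCL at each of the 3 non-ground nodes and solve the resulting linear system.
Node n1: branches {R1, R5, R7, R8, R9, R11, R17, R18} → V_1 = -0.007202
Node n2: branches {R2, R4, R5, R6, R10, R12, R13, R15, R16, R17, R18, R19, Iext} → V_2 = 0.003870
Node n3: branches {R3, R7, R8, R9, R11, R12, R14, R15, Iext} → V_3 = -0.3662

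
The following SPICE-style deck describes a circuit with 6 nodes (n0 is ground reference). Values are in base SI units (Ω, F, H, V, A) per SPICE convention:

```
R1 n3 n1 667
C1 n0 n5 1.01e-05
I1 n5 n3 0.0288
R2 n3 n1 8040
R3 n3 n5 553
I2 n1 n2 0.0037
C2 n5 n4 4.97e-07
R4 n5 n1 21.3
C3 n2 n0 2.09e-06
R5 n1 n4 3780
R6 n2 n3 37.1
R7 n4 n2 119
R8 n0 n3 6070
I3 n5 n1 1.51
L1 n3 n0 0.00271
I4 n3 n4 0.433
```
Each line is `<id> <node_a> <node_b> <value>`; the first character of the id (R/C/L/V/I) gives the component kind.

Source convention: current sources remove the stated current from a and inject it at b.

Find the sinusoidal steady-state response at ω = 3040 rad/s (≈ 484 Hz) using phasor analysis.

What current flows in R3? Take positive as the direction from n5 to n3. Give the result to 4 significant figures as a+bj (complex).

0.002113+0.002903j A

Apply KCL at each of the 5 non-ground nodes and solve the resulting linear system.
Node n1: branches {R1, R2, I2, R4, R5, I3} → V_1 = 33.73+1.534j
Node n2: branches {I2, C3, R6, R7} → V_2 = 14.78-6.559j
Node n3: branches {R1, I1, R2, R3, R6, R8, L1, I4} → V_3 = 1.431+0.08135j
Node n4: branches {C2, R5, R7, I4} → V_4 = 62.11-16.68j
Node n5: branches {C1, I1, R3, C2, R4, I3} → V_5 = 2.600+1.687j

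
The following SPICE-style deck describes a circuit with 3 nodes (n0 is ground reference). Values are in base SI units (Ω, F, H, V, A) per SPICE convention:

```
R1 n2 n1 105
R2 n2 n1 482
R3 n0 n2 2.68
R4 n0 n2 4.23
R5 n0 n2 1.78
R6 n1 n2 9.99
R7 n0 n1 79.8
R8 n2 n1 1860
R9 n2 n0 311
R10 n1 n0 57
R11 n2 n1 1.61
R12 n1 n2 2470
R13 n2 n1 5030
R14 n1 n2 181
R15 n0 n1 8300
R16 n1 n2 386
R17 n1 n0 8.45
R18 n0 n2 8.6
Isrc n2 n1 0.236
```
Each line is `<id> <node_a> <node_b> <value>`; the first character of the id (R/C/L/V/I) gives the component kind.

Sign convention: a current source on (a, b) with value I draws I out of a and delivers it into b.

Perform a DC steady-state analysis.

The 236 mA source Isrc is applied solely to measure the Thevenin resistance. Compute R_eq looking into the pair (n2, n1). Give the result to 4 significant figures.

MNA unknowns: 2 node voltages V₁..V_2
R1: Y=0.009524 on G[2,1]
R2: Y=0.002075 on G[2,1]
R3: Y=0.3731 on G[0,2]
R4: Y=0.2364 on G[0,2]
R5: Y=0.5618 on G[0,2]
R6: Y=0.1001 on G[1,2]
R7: Y=0.01253 on G[0,1]
R8: Y=0.0005376 on G[2,1]
R9: Y=0.003215 on G[2,0]
R10: Y=0.01754 on G[1,0]
R11: Y=0.6211 on G[2,1]
R12: Y=0.0004049 on G[1,2]
R13: Y=0.0001988 on G[2,1]
R14: Y=0.005525 on G[1,2]
R15: Y=0.0001205 on G[0,1]
R16: Y=0.002591 on G[1,2]
R17: Y=0.1183 on G[1,0]
R18: Y=0.1163 on G[0,2]
Isrc: z[2]−=0.236, z[1]+=0.236
solve → V1=0.2418, V2=-0.02782

R_eq = 1.142 Ω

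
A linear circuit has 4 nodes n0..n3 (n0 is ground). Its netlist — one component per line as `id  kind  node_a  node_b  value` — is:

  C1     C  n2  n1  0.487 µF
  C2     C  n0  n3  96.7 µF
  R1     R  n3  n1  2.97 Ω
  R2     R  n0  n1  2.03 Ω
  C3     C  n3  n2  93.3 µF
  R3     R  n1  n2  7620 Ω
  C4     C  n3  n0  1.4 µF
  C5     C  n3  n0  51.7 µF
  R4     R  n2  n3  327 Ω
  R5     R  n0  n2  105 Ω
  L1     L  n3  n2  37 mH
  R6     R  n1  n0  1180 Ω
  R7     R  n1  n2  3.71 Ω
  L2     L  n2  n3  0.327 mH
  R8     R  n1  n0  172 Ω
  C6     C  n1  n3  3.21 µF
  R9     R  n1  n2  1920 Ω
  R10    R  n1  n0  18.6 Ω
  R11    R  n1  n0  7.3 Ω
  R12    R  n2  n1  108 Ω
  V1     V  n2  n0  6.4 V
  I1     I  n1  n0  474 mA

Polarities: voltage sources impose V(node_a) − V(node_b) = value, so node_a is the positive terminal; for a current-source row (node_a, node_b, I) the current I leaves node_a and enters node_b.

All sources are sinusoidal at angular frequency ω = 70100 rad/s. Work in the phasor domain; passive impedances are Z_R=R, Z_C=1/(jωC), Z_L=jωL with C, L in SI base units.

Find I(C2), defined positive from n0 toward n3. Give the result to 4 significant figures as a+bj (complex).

0.1184-16.55j A

MNA unknowns: 3 node voltages V₁..V_3 plus 1 source current (V1)
C1: Y=0.000+0.03414j on G[2,1]
C2: Y=0.000+6.779j on G[0,3]
R1: Y=0.3367+0.000j on G[3,1]
R2: Y=0.4926+0.000j on G[0,1]
C3: Y=0.000+6.540j on G[3,2]
R3: Y=0.0001312+0.000j on G[1,2]
C4: Y=0.000+0.09814j on G[3,0]
C5: Y=0.000+3.624j on G[3,0]
R4: Y=0.003058+0.000j on G[2,3]
R5: Y=0.009524+0.000j on G[0,2]
L1: Y=0.000-0.0003855j on G[3,2]
R6: Y=0.0008475+0.000j on G[1,0]
R7: Y=0.2695+0.000j on G[1,2]
L2: Y=0.000-0.04362j on G[2,3]
R8: Y=0.005814+0.000j on G[1,0]
C6: Y=0.000+0.2250j on G[1,3]
R9: Y=0.0005208+0.000j on G[1,2]
R10: Y=0.05376+0.000j on G[1,0]
R11: Y=0.1370+0.000j on G[1,0]
R12: Y=0.009259+0.000j on G[2,1]
V1: row V2−V0=6.4, i_V1 at 2,0
I1: z[1]−=0.474, z[0]+=0.474
solve → V1=1.684+0.2582j, V2=6.400+0.000j, V3=2.441+0.01747j
aux → i_V1=-1.513-25.81j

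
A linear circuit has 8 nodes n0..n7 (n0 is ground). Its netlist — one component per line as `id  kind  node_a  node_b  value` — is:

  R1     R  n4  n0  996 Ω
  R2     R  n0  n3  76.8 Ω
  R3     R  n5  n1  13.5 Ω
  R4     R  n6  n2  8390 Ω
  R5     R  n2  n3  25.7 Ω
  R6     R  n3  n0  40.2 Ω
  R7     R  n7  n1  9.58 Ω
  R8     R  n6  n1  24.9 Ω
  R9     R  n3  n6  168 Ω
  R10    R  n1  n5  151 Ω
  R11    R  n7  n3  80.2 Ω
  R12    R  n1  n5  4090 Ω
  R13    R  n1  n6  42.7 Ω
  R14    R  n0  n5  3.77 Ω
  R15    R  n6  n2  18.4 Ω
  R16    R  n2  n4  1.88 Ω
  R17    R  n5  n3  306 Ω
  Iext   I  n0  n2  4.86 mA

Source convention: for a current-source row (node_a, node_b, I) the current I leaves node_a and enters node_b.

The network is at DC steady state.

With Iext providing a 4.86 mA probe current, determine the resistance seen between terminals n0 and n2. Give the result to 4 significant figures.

R_eq = 24.34 Ω

Element admittances at DC:
  Y(R1) = 0.001004 S between n4,n0
  Y(R2) = 0.01302 S between n0,n3
  Y(R3) = 0.07407 S between n5,n1
  Y(R4) = 0.0001192 S between n6,n2
  Y(R5) = 0.03891 S between n2,n3
  Y(R6) = 0.02488 S between n3,n0
  Y(R7) = 0.1044 S between n7,n1
  Y(R8) = 0.04016 S between n6,n1
  Y(R9) = 0.005952 S between n3,n6
  Y(R10) = 0.006623 S between n1,n5
  Y(R11) = 0.01247 S between n7,n3
  Y(R12) = 0.0002445 S between n1,n5
  Y(R13) = 0.02342 S between n1,n6
  Y(R14) = 0.2653 S between n0,n5
  Y(R15) = 0.05435 S between n6,n2
  Y(R16) = 0.5319 S between n2,n4
  Y(R17) = 0.003268 S between n5,n3
  Iext: injects 0.00486 A into n2 (from n0)
Assemble and solve the 7×7 MNA system:
  V(n1)=0.03981  V(n2)=0.1183  V(n3)=0.05685  V(n4)=0.1180  V(n5)=0.009753  V(n6)=0.07509  V(n7)=0.04163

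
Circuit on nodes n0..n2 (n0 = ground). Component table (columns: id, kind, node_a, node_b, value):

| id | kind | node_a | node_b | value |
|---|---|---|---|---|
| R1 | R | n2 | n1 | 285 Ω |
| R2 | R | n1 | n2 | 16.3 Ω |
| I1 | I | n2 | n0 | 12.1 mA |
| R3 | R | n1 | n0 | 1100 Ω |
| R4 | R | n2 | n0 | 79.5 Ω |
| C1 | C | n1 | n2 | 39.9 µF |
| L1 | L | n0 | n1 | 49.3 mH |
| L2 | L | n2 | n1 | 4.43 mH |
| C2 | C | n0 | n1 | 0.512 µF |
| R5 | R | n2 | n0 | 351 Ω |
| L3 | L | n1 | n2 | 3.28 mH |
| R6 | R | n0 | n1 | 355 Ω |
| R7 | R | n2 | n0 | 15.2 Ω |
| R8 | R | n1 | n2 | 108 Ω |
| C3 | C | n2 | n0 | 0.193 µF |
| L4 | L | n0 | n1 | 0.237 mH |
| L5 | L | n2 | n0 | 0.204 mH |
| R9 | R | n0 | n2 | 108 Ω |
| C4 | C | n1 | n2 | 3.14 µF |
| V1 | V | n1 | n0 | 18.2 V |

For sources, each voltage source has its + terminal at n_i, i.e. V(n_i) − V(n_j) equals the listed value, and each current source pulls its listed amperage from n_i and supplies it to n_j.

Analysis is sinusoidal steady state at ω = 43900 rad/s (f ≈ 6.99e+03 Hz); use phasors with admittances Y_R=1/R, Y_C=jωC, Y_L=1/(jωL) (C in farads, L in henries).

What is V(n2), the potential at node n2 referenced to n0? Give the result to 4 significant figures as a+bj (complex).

Apply KCL at each of the 2 non-ground nodes and solve the resulting linear system.
Node n1: branches {R1, R2, R3, C1, L1, L2, C2, L3, R6, R8, L4, C4, V1} → V_1 = 18.20+0.000j
Node n2: branches {R1, R2, I1, R4, C1, L2, R5, L3, R7, R8, C3, L5, R9, C4} → V_2 = 19.16+1.024j
Source currents: i(V1)=-1.919+3.233j

19.16+1.024j V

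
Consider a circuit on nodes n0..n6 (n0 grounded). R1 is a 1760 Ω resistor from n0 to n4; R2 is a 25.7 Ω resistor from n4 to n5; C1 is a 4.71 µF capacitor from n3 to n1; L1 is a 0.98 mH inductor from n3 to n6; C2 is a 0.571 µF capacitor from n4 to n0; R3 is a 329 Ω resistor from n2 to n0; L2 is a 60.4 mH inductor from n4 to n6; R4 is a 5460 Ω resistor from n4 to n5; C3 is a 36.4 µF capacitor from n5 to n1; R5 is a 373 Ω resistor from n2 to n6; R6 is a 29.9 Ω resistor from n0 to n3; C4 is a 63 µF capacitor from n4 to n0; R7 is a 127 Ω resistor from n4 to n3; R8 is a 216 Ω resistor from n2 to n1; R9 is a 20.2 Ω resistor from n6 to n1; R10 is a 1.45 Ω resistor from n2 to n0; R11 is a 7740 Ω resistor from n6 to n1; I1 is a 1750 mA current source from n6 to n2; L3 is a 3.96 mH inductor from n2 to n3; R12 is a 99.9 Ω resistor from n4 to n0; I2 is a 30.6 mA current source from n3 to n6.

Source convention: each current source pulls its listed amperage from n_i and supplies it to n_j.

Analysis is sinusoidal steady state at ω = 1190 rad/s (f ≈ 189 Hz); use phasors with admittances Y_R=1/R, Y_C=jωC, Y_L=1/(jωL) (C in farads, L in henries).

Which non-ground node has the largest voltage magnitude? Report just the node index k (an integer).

MNA unknowns: 6 node voltages V₁..V_6
R1: Y=0.0005682+0.000j on G[0,4]
R2: Y=0.03891+0.000j on G[4,5]
C1: Y=0.000+0.005605j on G[3,1]
L1: Y=0.000-0.8575j on G[3,6]
C2: Y=0.000+0.0006795j on G[4,0]
R3: Y=0.003040+0.000j on G[2,0]
L2: Y=0.000-0.01391j on G[4,6]
R4: Y=0.0001832+0.000j on G[4,5]
C3: Y=0.000+0.04332j on G[5,1]
R5: Y=0.002681+0.000j on G[2,6]
R6: Y=0.03344+0.000j on G[0,3]
C4: Y=0.000+0.07497j on G[4,0]
R7: Y=0.007874+0.000j on G[4,3]
R8: Y=0.004630+0.000j on G[2,1]
R9: Y=0.04950+0.000j on G[6,1]
R10: Y=0.6897+0.000j on G[2,0]
R11: Y=0.0001292+0.000j on G[6,1]
I1: z[6]−=1.75, z[2]+=1.75
L3: Y=0.000-0.2122j on G[2,3]
R12: Y=0.01001+0.000j on G[4,0]
I2: z[3]−=0.0306, z[6]+=0.0306
solve → V1=-3.587-5.425j, V2=0.1537+0.6231j, V3=-2.133-7.008j, V4=-2.621+0.09833j, V5=-0.4059-3.426j, V6=-2.370-8.929j

6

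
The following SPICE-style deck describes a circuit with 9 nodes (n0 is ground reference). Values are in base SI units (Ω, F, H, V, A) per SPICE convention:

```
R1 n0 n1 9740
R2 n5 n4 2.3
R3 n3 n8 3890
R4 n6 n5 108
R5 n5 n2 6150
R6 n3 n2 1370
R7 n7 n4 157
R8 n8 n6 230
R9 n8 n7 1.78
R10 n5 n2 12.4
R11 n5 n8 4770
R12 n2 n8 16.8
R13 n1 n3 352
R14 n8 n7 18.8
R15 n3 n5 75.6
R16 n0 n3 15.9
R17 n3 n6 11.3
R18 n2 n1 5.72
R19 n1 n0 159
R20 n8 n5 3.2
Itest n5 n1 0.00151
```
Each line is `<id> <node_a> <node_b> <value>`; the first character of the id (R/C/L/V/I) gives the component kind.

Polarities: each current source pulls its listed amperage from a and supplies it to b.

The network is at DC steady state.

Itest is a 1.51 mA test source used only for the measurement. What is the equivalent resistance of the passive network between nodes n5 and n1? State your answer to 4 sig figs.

Apply KCL at each of the 8 non-ground nodes and solve the resulting linear system.
Node n1: branches {R1, R13, R18, R19, Itest} → V_1 = 0.01228
Node n2: branches {R5, R6, R10, R12, R18} → V_2 = 0.004314
Node n3: branches {R3, R6, R13, R15, R16, R17} → V_3 = -0.001248
Node n4: branches {R2, R7} → V_4 = -0.006282
Node n5: branches {R2, R4, R5, R10, R11, R15, R20, Itest} → V_5 = -0.006307
Node n6: branches {R4, R8, R17} → V_6 = -0.001850
Node n7: branches {R7, R9, R14} → V_7 = -0.004620
Node n8: branches {R3, R8, R9, R11, R12, R14, R20} → V_8 = -0.004602

R_eq = 12.31 Ω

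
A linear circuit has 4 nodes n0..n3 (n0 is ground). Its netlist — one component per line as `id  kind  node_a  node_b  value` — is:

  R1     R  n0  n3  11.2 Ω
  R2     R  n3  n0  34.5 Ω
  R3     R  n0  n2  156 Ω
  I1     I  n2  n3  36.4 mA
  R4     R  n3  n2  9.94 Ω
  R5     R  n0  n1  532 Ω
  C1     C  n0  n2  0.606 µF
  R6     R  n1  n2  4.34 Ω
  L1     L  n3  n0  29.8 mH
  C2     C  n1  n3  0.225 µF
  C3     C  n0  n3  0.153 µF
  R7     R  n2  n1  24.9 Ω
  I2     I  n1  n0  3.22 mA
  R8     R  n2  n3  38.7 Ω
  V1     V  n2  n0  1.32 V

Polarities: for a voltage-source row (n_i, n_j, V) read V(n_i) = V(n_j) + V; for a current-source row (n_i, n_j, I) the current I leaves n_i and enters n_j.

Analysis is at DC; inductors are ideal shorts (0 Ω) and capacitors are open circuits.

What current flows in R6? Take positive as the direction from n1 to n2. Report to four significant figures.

Element admittances at DC:
  Y(R1) = 0.08929 S between n0,n3
  Y(R2) = 0.02899 S between n3,n0
  Y(R3) = 0.006410 S between n0,n2
  I1: injects 0.0364 A into n3 (from n2)
  Y(R4) = 0.1006 S between n3,n2
  Y(R5) = 0.001880 S between n0,n1
  Y(C1) = 0.000 S between n0,n2
  Y(R6) = 0.2304 S between n1,n2
  L1: short n3↔n0 (DC inductor)
  Y(C2) = 0.000 S between n1,n3
  Y(C3) = 0.000 S between n0,n3
  Y(R7) = 0.04016 S between n2,n1
  I2: injects 0.00322 A into n0 (from n1)
  Y(R8) = 0.02584 S between n2,n3
  V1: constraint V(n2)−V(n0) = 1.32
Assemble and solve the 5×5 MNA system:
  V(n1)=1.299  V(n2)=1.320  V(n3)=0.000
  i(L1)=0.2033  i(V1)=-0.2174

-0.004821 A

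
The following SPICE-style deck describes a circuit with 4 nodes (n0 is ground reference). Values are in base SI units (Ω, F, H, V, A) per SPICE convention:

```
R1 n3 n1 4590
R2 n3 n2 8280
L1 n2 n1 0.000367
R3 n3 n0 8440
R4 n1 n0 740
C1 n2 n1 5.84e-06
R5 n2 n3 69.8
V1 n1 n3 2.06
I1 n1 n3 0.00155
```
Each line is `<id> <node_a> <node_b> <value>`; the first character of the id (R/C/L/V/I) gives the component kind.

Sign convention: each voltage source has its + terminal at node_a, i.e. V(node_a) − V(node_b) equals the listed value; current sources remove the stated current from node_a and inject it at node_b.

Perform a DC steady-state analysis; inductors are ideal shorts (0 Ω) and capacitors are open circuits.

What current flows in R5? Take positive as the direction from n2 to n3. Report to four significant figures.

Element admittances at DC:
  Y(R1) = 0.0002179 S between n3,n1
  Y(R2) = 0.0001208 S between n3,n2
  L1: short n2↔n1 (DC inductor)
  Y(R3) = 0.0001185 S between n3,n0
  Y(R4) = 0.001351 S between n1,n0
  Y(C1) = 0.000 S between n2,n1
  Y(R5) = 0.01433 S between n2,n3
  V1: constraint V(n1)−V(n3) = 2.06
  I1: injects 0.00155 A into n3 (from n1)
Assemble and solve the 5×5 MNA system:
  V(n1)=0.1661  V(n2)=0.1661  V(n3)=-1.894
  i(L1)=-0.02976  i(V1)=-0.03198

0.02951 A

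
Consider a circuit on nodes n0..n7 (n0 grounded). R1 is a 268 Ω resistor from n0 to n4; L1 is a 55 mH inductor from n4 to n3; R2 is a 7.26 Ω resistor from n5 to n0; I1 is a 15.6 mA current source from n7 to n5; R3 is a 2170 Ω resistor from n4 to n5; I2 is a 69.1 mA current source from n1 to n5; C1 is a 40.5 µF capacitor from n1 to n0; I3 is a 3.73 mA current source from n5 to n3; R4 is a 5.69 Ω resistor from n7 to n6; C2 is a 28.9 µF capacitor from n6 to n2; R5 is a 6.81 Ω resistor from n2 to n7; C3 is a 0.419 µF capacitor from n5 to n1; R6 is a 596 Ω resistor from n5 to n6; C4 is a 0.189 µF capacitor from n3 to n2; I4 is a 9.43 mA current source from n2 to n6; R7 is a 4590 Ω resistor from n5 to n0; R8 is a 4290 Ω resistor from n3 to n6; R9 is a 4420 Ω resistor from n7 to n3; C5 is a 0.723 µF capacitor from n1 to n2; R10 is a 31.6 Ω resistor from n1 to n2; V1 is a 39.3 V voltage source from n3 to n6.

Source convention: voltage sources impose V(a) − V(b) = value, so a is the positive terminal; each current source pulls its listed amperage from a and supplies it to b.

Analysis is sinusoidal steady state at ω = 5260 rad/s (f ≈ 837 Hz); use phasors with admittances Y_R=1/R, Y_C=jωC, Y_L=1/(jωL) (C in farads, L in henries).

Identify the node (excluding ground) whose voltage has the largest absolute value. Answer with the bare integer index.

3

MNA unknowns: 7 node voltages V₁..V_7 plus 1 source current (V1)
R1: Y=0.003731+0.000j on G[0,4]
L1: Y=0.000-0.003457j on G[4,3]
R2: Y=0.1377+0.000j on G[5,0]
I1: z[7]−=0.0156, z[5]+=0.0156
R3: Y=0.0004608+0.000j on G[4,5]
I2: z[1]−=0.0691, z[5]+=0.0691
C1: Y=0.000+0.2130j on G[1,0]
I3: z[5]−=0.00373, z[3]+=0.00373
R4: Y=0.1757+0.000j on G[7,6]
C2: Y=0.000+0.1520j on G[6,2]
R5: Y=0.1468+0.000j on G[2,7]
C3: Y=0.000+0.002204j on G[5,1]
R6: Y=0.001678+0.000j on G[5,6]
C4: Y=0.000+0.0009941j on G[3,2]
I4: z[2]−=0.00943, z[6]+=0.00943
R7: Y=0.0002179+0.000j on G[5,0]
R8: Y=0.0002331+0.000j on G[3,6]
R9: Y=0.0002262+0.000j on G[7,3]
C5: Y=0.000+0.003803j on G[1,2]
R10: Y=0.03165+0.000j on G[1,2]
V1: row V3−V6=39.3, i_V1 at 3,6
solve → V1=0.3092+0.6832j, V2=-1.876+3.007j, V3=37.38+3.413j, V4=16.84-16.94j, V5=0.5993-0.01939j, V6=-1.918+3.413j, V7=-1.919+3.229j
aux → i_V1=-0.08426+0.03192j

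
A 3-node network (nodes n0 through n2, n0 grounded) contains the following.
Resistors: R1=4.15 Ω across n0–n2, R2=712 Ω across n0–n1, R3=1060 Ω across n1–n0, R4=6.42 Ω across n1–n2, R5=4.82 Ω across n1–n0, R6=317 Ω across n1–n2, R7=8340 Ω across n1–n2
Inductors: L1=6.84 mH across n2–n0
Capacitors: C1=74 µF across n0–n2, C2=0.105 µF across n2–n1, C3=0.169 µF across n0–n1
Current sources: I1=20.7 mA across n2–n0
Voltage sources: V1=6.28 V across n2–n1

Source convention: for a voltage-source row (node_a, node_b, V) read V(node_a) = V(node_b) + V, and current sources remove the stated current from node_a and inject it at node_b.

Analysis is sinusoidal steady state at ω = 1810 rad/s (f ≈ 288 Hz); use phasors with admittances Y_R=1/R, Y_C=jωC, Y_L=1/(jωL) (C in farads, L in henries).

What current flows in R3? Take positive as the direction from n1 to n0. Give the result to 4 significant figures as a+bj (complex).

-0.003247-0.0003135j A

MNA unknowns: 2 node voltages V₁..V_2 plus 1 source current (V1)
R1: Y=0.2410+0.000j on G[0,2]
L1: Y=0.000-0.08077j on G[2,0]
R2: Y=0.001404+0.000j on G[0,1]
C1: Y=0.000+0.1339j on G[0,2]
R3: Y=0.0009434+0.000j on G[1,0]
R4: Y=0.1558+0.000j on G[1,2]
R5: Y=0.2075+0.000j on G[1,0]
C2: Y=0.000+0.0001901j on G[2,1]
R6: Y=0.003155+0.000j on G[1,2]
R7: Y=0.0001199+0.000j on G[1,2]
I1: z[2]−=0.0207, z[0]+=0.0207
C3: Y=0.000+0.0003059j on G[0,1]
V1: row V2−V1=6.28, i_V1 at 2,1
solve → V1=-3.442-0.3324j, V2=2.838-0.3324j
aux → i_V1=-1.721-0.07198j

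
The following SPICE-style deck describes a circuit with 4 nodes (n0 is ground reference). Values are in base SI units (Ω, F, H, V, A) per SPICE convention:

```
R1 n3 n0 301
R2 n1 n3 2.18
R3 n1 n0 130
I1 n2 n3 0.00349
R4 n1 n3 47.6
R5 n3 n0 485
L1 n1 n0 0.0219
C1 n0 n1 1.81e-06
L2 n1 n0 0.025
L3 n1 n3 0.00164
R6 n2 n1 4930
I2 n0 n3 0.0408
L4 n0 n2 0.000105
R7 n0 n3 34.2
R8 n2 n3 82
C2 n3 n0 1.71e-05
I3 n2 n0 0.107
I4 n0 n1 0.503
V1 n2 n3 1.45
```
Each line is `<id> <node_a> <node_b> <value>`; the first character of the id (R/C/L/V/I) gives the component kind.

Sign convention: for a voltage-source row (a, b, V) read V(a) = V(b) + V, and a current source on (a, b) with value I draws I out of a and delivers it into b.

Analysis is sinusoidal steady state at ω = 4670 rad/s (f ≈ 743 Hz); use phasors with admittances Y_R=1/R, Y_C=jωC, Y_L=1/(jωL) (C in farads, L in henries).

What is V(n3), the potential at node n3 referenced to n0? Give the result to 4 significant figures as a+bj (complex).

-1.500+0.2490j V

Apply KCL at each of the 3 non-ground nodes and solve the resulting linear system.
Node n1: branches {R2, R3, R4, L1, C1, L2, L3, R6, I4} → V_1 = -0.5207+0.4967j
Node n2: branches {I1, R6, L4, R8, I3, V1} → V_2 = -0.05012+0.2490j
Node n3: branches {R1, R2, I1, R4, R5, L3, I2, R7, R8, C2, V1} → V_3 = -1.500+0.2490j
Source currents: i(V1)=-0.6360-0.1022j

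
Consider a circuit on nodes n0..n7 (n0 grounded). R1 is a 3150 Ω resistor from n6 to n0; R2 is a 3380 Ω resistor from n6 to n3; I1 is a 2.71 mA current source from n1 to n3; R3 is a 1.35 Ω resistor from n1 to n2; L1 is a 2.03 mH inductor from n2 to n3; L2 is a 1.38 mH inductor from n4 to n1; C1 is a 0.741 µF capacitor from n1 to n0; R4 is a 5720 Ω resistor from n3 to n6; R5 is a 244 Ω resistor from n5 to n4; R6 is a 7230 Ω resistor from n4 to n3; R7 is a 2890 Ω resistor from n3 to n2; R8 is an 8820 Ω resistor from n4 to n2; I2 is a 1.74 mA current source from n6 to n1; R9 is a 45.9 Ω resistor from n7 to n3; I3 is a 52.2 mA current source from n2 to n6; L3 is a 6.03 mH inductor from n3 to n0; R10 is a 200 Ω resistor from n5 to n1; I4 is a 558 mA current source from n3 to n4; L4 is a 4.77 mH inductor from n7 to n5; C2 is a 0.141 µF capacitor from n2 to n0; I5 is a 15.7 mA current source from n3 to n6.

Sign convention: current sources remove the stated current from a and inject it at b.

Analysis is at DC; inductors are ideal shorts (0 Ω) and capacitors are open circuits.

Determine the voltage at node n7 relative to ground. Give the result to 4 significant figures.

0.2196 V

Apply KCL at each of the 7 non-ground nodes and solve the resulting linear system.
Node n1: branches {I1, R3, L2, C1, I2, R10} → V_1 = 0.7453
Node n2: branches {R3, L1, R7, R8, I3, C2} → V_2 = 0.000
Node n3: branches {R2, I1, L1, R4, R6, R7, R9, L3, I4, I5} → V_3 = 0.000
Node n4: branches {L2, R5, R6, R8, I4} → V_4 = 0.7453
Node n5: branches {R5, R10, L4} → V_5 = 0.2196
Node n6: branches {R1, R2, R4, I2, I3, I5} → V_6 = 83.94
Node n7: branches {R9, L4} → V_7 = 0.2196
Source currents: i(L1)=0.4999, i(L2)=0.5557, i(L3)=-0.02665, i(L4)=-0.004783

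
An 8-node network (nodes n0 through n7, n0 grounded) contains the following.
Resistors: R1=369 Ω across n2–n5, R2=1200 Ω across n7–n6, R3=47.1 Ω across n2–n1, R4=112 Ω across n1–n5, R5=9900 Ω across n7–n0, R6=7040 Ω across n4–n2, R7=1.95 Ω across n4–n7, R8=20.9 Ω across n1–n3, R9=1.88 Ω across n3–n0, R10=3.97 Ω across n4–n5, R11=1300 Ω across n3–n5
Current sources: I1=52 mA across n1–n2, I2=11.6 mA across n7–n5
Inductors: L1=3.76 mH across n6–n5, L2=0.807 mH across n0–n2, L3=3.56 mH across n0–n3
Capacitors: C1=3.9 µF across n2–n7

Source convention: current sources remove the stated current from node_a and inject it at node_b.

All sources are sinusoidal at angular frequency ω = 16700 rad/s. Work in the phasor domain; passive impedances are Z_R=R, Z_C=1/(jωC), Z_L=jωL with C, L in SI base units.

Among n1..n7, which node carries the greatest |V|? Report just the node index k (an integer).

1

MNA unknowns: 7 node voltages V₁..V_7
R1: Y=0.002710+0.000j on G[2,5]
R2: Y=0.0008333+0.000j on G[7,6]
R3: Y=0.02123+0.000j on G[2,1]
I1: z[1]−=0.052, z[2]+=0.052
R4: Y=0.008929+0.000j on G[1,5]
R5: Y=0.0001010+0.000j on G[7,0]
R6: Y=0.0001420+0.000j on G[4,2]
R7: Y=0.5128+0.000j on G[4,7]
R8: Y=0.04785+0.000j on G[1,3]
R9: Y=0.5319+0.000j on G[3,0]
R10: Y=0.2519+0.000j on G[4,5]
L1: Y=0.000-0.01593j on G[6,5]
L2: Y=0.000-0.07420j on G[0,2]
R11: Y=0.0007692+0.000j on G[3,5]
C1: Y=0.000+0.06513j on G[2,7]
L3: Y=0.000-0.01682j on G[0,3]
I2: z[7]−=0.0116, z[5]+=0.0116
solve → V1=-0.6620+0.1682j, V2=0.1056+0.3900j, V3=-0.05483+0.01291j, V4=0.06344+0.4864j, V5=0.08283+0.4733j, V6=0.08173+0.4719j, V7=0.05391+0.4928j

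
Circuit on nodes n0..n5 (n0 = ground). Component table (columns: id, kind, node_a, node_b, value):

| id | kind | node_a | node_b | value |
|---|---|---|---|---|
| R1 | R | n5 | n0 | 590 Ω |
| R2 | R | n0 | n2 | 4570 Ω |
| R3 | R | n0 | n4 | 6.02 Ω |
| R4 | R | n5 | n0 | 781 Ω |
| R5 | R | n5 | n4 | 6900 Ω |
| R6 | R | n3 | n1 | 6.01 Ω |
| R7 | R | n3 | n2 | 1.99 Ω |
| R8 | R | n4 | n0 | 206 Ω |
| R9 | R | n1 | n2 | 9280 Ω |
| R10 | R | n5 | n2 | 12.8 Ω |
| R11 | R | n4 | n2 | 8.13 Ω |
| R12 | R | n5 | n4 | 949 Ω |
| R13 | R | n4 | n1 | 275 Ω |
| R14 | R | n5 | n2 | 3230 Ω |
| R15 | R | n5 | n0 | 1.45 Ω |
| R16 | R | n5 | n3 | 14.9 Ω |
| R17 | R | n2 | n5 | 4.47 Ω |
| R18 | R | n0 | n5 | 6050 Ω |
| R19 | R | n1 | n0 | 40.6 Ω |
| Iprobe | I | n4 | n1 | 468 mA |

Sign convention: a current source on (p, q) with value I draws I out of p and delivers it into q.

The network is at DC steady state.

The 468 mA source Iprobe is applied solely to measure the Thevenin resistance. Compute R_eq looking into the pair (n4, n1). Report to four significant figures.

Element admittances at DC:
  Y(R1) = 0.001695 S between n5,n0
  Y(R2) = 0.0002188 S between n0,n2
  Y(R3) = 0.1661 S between n0,n4
  Y(R4) = 0.001280 S between n5,n0
  Y(R5) = 0.0001449 S between n5,n4
  Y(R6) = 0.1664 S between n3,n1
  Y(R7) = 0.5025 S between n3,n2
  Y(R8) = 0.004854 S between n4,n0
  Y(R9) = 0.0001078 S between n1,n2
  Y(R10) = 0.07812 S between n5,n2
  Y(R11) = 0.1230 S between n4,n2
  Y(R12) = 0.001054 S between n5,n4
  Y(R13) = 0.003636 S between n4,n1
  Y(R14) = 0.0003096 S between n5,n2
  Y(R15) = 0.6897 S between n5,n0
  Y(R16) = 0.06711 S between n5,n3
  Y(R17) = 0.2237 S between n2,n5
  Y(R18) = 0.0001653 S between n0,n5
  Y(R19) = 0.02463 S between n1,n0
  Iprobe: injects 0.468 A into n1 (from n4)
Assemble and solve the 5×5 MNA system:
  V(n1)=3.323  V(n2)=0.4918  V(n3)=1.106  V(n4)=-1.323  V(n5)=0.2081

R_eq = 9.927 Ω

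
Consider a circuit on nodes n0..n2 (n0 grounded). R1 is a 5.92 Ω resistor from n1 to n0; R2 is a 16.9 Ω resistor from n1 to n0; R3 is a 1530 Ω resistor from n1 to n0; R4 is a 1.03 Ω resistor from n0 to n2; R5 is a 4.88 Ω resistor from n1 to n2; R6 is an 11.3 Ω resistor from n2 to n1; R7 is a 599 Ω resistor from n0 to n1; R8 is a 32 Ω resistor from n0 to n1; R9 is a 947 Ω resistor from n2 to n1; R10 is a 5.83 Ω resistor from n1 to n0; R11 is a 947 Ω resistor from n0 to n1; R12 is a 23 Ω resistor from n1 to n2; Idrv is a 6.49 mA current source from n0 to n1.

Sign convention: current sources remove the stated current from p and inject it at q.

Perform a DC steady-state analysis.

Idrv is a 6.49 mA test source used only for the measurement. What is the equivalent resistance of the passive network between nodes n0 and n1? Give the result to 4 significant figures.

Element admittances at DC:
  Y(R1) = 0.1689 S between n1,n0
  Y(R2) = 0.05917 S between n1,n0
  Y(R3) = 0.0006536 S between n1,n0
  Y(R4) = 0.9709 S between n0,n2
  Y(R5) = 0.2049 S between n1,n2
  Y(R6) = 0.08850 S between n2,n1
  Y(R7) = 0.001669 S between n0,n1
  Y(R8) = 0.03125 S between n0,n1
  Y(R9) = 0.001056 S between n2,n1
  Y(R10) = 0.1715 S between n1,n0
  Y(R11) = 0.001056 S between n0,n1
  Y(R12) = 0.04348 S between n1,n2
  Idrv: injects 0.00649 A into n1 (from n0)
Assemble and solve the 2×2 MNA system:
  V(n1)=0.009475  V(n2)=0.002447

R_eq = 1.460 Ω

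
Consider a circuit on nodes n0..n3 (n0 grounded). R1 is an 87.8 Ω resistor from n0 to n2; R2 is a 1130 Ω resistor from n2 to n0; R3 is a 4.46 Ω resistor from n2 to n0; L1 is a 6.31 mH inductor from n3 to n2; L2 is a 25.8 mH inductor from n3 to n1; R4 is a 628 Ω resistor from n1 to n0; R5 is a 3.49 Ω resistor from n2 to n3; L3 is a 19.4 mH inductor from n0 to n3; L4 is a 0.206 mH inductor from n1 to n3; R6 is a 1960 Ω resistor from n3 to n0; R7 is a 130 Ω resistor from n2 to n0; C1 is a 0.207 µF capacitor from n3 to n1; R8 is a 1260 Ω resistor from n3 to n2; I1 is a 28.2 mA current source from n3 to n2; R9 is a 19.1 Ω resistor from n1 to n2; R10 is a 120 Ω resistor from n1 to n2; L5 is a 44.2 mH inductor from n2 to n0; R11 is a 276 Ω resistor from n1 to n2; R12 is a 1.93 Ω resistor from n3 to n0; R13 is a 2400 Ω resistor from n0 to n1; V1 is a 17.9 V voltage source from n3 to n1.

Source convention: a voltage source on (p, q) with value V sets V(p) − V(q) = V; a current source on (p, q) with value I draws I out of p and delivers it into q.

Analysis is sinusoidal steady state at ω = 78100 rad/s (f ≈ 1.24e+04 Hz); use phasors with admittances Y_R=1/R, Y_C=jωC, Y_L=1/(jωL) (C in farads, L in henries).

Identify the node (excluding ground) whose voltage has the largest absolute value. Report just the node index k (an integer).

1

Element admittances at ω=78100 rad/s:
  Y(R1) = 0.01139+0.000j S between n0,n2
  Y(R2) = 0.0008850+0.000j S between n2,n0
  Y(R3) = 0.2242+0.000j S between n2,n0
  Y(L1) = 0.000-0.002029j S between n3,n2
  Y(L2) = 0.000-0.0004963j S between n3,n1
  Y(R4) = 0.001592+0.000j S between n1,n0
  Y(R5) = 0.2865+0.000j S between n2,n3
  Y(L3) = 0.000-0.0006600j S between n0,n3
  Y(L4) = 0.000-0.06216j S between n1,n3
  Y(R6) = 0.0005102+0.000j S between n3,n0
  Y(R7) = 0.007692+0.000j S between n2,n0
  Y(C1) = 0.000+0.01617j S between n3,n1
  Y(R8) = 0.0007937+0.000j S between n3,n2
  I1: injects 0.0282 A into n2 (from n3)
  Y(R9) = 0.05236+0.000j S between n1,n2
  Y(R10) = 0.008333+0.000j S between n1,n2
  Y(L5) = 0.000-0.0002897j S between n2,n0
  Y(R11) = 0.003623+0.000j S between n1,n2
  Y(R12) = 0.5181+0.000j S between n3,n0
  Y(R13) = 0.0004167+0.000j S between n0,n1
  V1: constraint V(n3)−V(n1) = 17.9
Assemble and solve the 4×4 MNA system:
  V(n1)=-17.15+0.003110j  V(n2)=-1.444-0.006327j  V(n3)=0.7464+0.003110j
  i(V1)=-1.045+0.8327j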